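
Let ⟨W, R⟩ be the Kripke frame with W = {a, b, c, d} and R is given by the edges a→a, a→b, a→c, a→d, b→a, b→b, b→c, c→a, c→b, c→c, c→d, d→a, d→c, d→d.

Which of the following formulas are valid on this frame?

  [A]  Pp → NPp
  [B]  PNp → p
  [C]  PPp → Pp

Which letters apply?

R is symmetric: every R-edge is matched by its reverse.
R is not transitive: b R a and a R d but not b R d.
R is not euclidean: a R b and a R d but not b R d.
(A) Pp → NPp is axiom 5, which corresponds to the euclidean property. R is not euclidean — not valid.
(B) the dual of axiom B: valid iff R is symmetric. R is symmetric — valid.
(C) PPp → Pp is the dual of axiom 4, which corresponds to transitivity. R is not transitive — not valid.

B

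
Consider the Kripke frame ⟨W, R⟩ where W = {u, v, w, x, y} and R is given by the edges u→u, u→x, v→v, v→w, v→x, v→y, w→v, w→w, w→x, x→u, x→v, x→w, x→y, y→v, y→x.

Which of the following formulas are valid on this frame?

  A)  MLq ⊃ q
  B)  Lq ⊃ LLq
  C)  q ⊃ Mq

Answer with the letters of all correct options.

R is not reflexive: not x R x.
R is symmetric: every R-edge is matched by its reverse.
R is not transitive: u R x and x R v but not u R v.
(A) the dual of axiom B: valid iff R is symmetric. R is symmetric — valid.
(B) Lq ⊃ LLq is axiom 4; it is valid on a frame exactly when R is transitive. R is not transitive, so not valid.
(C) q ⊃ Mq (the dual of axiom T) characterises the reflexive frames. R is not reflexive — not valid.

A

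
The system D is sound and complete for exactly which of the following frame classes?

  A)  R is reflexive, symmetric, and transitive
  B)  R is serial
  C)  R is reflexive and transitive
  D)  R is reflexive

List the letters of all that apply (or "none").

B

(A) this class determines S5, not D.
(B) D is sound and complete for exactly this class.
(C) this class determines S4, not D.
(D) this class determines T (= KT), not D.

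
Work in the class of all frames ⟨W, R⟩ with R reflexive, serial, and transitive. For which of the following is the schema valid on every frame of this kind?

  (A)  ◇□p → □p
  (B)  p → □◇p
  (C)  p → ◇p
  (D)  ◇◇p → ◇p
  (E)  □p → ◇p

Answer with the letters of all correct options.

(A) the dual of axiom 5: valid iff R is euclidean. Such an R need not be euclidean — not valid.
(B) p → □◇p is axiom B; it is valid on a frame exactly when R is symmetric. Such an R need not be symmetric, so not valid.
(C) the dual of axiom T: valid iff R is reflexive. Every such R is reflexive — valid.
(D) ◇◇p → ◇p is the dual of axiom 4; it is valid on a frame exactly when R is transitive. Every such R is transitive, so valid.
(E) □p → ◇p (axiom D) characterises the serial frames. Every such R is serial — valid.

C, D, E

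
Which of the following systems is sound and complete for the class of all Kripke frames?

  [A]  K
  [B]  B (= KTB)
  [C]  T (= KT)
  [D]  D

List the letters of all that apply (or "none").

A

(A) K is determined by exactly this class.
(B) B (= KTB) is determined by the class of reflexive and symmetric frames.
(C) T (= KT) is determined by the class of reflexive frames.
(D) D is determined by the class of serial frames.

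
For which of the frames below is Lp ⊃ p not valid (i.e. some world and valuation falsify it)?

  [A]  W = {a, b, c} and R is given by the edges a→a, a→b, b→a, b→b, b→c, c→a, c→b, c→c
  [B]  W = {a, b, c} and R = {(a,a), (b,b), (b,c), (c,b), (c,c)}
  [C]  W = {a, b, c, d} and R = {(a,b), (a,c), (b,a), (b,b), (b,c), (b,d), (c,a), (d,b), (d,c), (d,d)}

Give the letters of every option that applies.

The schema Lp ⊃ p is axiom T; it is valid on a frame iff R is reflexive.
(A) R is reflexive (each world relates to itself), so the schema is valid here.
(B) R is reflexive (each world relates to itself), so the schema is valid here.
(C) R is not reflexive (not a R a), so the schema fails here.

C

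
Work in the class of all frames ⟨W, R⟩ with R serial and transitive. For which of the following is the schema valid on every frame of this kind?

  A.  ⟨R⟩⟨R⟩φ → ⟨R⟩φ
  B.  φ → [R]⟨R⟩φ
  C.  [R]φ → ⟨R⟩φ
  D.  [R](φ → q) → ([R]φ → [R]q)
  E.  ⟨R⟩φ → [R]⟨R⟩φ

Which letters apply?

A, C, D

(A) ⟨R⟩⟨R⟩φ → ⟨R⟩φ is the dual of axiom 4, which corresponds to transitivity. Every such R is transitive — valid.
(B) axiom B: valid iff R is symmetric. Such an R need not be symmetric — not valid.
(C) [R]φ → ⟨R⟩φ is axiom D; it is valid on a frame exactly when R is serial. Every such R is serial, so valid.
(D) [R](φ → q) → ([R]φ → [R]q) is axiom K, valid on every Kripke frame — valid.
(E) axiom 5: valid iff R is euclidean. Such an R need not be euclidean — not valid.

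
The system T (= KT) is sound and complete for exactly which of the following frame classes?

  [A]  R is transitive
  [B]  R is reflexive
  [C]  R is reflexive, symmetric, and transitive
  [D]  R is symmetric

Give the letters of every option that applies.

(A) this class determines K4, not T (= KT).
(B) T (= KT) is sound and complete for exactly this class.
(C) this class determines S5, not T (= KT).
(D) this class determines KB, not T (= KT).

B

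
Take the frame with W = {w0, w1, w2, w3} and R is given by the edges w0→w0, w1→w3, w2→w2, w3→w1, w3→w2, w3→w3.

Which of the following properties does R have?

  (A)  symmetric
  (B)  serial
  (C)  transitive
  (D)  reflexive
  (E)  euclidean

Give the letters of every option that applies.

(A) not symmetric: w3 R w2 but not w2 R w3.
(B) serial: every world has an R-successor.
(C) not transitive: w1 R w3 and w3 R w1 but not w1 R w1.
(D) not reflexive: not w1 R w1.
(E) not euclidean: w3 R w1 and w3 R w2 but not w1 R w2.

B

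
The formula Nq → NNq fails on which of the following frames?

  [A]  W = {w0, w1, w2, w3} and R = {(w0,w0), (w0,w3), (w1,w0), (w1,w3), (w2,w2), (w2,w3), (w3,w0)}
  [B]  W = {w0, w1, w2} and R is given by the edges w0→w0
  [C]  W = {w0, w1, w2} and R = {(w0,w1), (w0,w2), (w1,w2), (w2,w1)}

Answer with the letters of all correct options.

A, C

The schema Nq → NNq is axiom 4; it is valid on a frame iff R is transitive.
(A) R is not transitive (w2 R w3 and w3 R w0 but not w2 R w0), so the schema fails here.
(B) R is transitive (R is closed under composition), so the schema is valid here.
(C) R is not transitive (w1 R w2 and w2 R w1 but not w1 R w1), so the schema fails here.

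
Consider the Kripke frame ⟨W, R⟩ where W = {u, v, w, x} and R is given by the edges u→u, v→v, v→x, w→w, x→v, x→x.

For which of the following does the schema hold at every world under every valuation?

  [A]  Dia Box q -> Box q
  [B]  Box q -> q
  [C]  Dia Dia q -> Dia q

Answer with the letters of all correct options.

R is reflexive: each world relates to itself.
R is transitive: R is closed under composition.
R is euclidean: any two R-successors of the same world are R-related.
(A) Dia Box q -> Box q (the dual of axiom 5) characterises the euclidean frames. R is euclidean — valid.
(B) axiom T: valid iff R is reflexive. R is reflexive — valid.
(C) Dia Dia q -> Dia q (the dual of axiom 4) characterises the transitive frames. R is transitive — valid.

A, B, C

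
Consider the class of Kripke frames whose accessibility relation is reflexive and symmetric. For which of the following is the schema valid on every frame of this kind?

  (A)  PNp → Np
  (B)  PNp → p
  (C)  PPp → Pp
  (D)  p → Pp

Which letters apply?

B, D

Reflexive relations are serial.
(A) PNp → Np is the dual of axiom 5, which corresponds to the euclidean property. Such an R need not be euclidean — not valid.
(B) PNp → p (the dual of axiom B) characterises the symmetric frames. Every such R is symmetric — valid.
(C) PPp → Pp is the dual of axiom 4; it is valid on a frame exactly when R is transitive. Such an R need not be transitive, so not valid.
(D) p → Pp is the dual of axiom T; it is valid on a frame exactly when R is reflexive. Every such R is reflexive, so valid.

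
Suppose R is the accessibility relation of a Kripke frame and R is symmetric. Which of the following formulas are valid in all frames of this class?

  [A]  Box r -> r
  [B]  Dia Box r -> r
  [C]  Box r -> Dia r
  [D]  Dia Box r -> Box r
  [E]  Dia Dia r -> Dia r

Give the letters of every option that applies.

B

(A) axiom T: valid iff R is reflexive. Such an R need not be reflexive — not valid.
(B) Dia Box r -> r is the dual of axiom B; it is valid on a frame exactly when R is symmetric. Every such R is symmetric, so valid.
(C) Box r -> Dia r is axiom D; it is valid on a frame exactly when R is serial. Such an R need not be serial, so not valid.
(D) Dia Box r -> Box r is the dual of axiom 5; it is valid on a frame exactly when R is euclidean. Such an R need not be euclidean, so not valid.
(E) Dia Dia r -> Dia r is the dual of axiom 4, which corresponds to transitivity. Such an R need not be transitive — not valid.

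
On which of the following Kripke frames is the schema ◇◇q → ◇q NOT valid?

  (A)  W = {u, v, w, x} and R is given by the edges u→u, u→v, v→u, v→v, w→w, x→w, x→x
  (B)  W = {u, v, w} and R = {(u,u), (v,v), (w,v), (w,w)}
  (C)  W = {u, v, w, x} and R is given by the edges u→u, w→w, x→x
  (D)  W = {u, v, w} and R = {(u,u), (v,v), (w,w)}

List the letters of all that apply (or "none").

The schema ◇◇q → ◇q is the dual of axiom 4; it is valid on a frame iff R is transitive.
(A) R is transitive (R is closed under composition), so the schema is valid here.
(B) R is transitive (R is closed under composition), so the schema is valid here.
(C) R is transitive (R is closed under composition), so the schema is valid here.
(D) R is transitive (R is closed under composition), so the schema is valid here.

none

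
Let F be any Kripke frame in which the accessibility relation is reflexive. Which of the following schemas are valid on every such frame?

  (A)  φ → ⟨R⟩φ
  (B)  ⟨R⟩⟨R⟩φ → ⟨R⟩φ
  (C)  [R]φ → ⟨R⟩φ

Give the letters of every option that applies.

A reflexive relation is serial.
(A) φ → ⟨R⟩φ (the dual of axiom T) characterises the reflexive frames. Every such R is reflexive — valid.
(B) ⟨R⟩⟨R⟩φ → ⟨R⟩φ is the dual of axiom 4, which corresponds to transitivity. Such an R need not be transitive — not valid.
(C) [R]φ → ⟨R⟩φ is axiom D; it is valid on a frame exactly when R is serial. Every such R is serial, so valid.

A, C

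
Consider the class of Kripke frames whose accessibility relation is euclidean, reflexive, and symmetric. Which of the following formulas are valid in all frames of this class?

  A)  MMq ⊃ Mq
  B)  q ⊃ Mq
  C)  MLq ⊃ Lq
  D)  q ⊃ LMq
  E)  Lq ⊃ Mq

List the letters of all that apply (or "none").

A relation that is euclidean, reflexive, and symmetric is also serial and transitive.
(A) MMq ⊃ Mq (the dual of axiom 4) characterises the transitive frames. Every such R is transitive — valid.
(B) q ⊃ Mq is the dual of axiom T, which corresponds to reflexivity. Every such R is reflexive — valid.
(C) the dual of axiom 5: valid iff R is euclidean. Every such R is euclidean — valid.
(D) q ⊃ LMq is axiom B, which corresponds to symmetry. Every such R is symmetric — valid.
(E) Lq ⊃ Mq is axiom D, which corresponds to seriality. Every such R is serial — valid.

A, B, C, D, E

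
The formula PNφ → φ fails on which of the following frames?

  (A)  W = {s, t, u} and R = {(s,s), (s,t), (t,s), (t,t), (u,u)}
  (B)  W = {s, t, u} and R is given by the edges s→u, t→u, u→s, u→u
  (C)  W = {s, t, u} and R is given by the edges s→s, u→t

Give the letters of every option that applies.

The schema PNφ → φ is the dual of axiom B; it is valid on a frame iff R is symmetric.
(A) R is symmetric (every R-edge is matched by its reverse), so the schema is valid here.
(B) R is not symmetric (t R u but not u R t), so the schema fails here.
(C) R is not symmetric (u R t but not t R u), so the schema fails here.

B, C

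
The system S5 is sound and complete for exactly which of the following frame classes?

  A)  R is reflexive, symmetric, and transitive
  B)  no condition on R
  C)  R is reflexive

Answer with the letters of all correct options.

A

(A) S5 is sound and complete for exactly this class.
(B) this class determines K, not S5.
(C) this class determines T (= KT), not S5.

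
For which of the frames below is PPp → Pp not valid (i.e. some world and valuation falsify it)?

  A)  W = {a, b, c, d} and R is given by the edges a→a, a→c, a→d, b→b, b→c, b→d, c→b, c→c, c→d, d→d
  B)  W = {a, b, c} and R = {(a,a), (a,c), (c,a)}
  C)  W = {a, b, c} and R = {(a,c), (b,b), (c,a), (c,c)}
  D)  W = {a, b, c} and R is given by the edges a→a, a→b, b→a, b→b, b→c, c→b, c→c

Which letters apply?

A, B, C, D

The schema PPp → Pp is the dual of axiom 4; it is valid on a frame iff R is transitive.
(A) R is not transitive (a R c and c R b but not a R b), so the schema fails here.
(B) R is not transitive (c R a and a R c but not c R c), so the schema fails here.
(C) R is not transitive (a R c and c R a but not a R a), so the schema fails here.
(D) R is not transitive (a R b and b R c but not a R c), so the schema fails here.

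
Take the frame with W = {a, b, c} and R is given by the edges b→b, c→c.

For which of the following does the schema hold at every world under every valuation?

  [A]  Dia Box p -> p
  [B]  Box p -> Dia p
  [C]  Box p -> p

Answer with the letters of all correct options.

A

R is not reflexive: not a R a.
R is symmetric: every R-edge is matched by its reverse.
R is not serial: a has no R-successor.
(A) Dia Box p -> p (the dual of axiom B) characterises the symmetric frames. R is symmetric — valid.
(B) axiom D: valid iff R is serial. R is not serial — not valid.
(C) Box p -> p (axiom T) characterises the reflexive frames. R is not reflexive — not valid.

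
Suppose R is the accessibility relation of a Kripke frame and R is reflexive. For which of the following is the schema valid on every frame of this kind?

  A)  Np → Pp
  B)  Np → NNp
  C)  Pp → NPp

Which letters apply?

A reflexive relation is serial.
(A) Np → Pp (axiom D) characterises the serial frames. Every such R is serial — valid.
(B) Np → NNp is axiom 4; it is valid on a frame exactly when R is transitive. Such an R need not be transitive, so not valid.
(C) Pp → NPp is axiom 5; it is valid on a frame exactly when R is euclidean. Such an R need not be euclidean, so not valid.

A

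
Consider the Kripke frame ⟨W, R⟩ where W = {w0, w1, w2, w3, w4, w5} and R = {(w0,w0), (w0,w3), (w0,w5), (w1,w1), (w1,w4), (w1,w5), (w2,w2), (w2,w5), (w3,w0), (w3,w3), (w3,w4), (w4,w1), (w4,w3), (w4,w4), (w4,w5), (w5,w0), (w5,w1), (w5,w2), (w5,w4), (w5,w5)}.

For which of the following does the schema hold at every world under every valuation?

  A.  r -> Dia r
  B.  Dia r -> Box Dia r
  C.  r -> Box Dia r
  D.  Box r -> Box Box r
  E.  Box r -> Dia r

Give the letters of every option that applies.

R is reflexive: each world relates to itself.
R is symmetric: every R-edge is matched by its reverse.
R is not transitive: w0 R w3 and w3 R w4 but not w0 R w4.
R is not euclidean: w0 R w3 and w0 R w5 but not w3 R w5.
R is serial: every world has an R-successor.
(A) r -> Dia r (the dual of axiom T) characterises the reflexive frames. R is reflexive — valid.
(B) Dia r -> Box Dia r (axiom 5) characterises the euclidean frames. R is not euclidean — not valid.
(C) r -> Box Dia r is axiom B, which corresponds to symmetry. R is symmetric — valid.
(D) axiom 4: valid iff R is transitive. R is not transitive — not valid.
(E) Box r -> Dia r (axiom D) characterises the serial frames. R is serial — valid.

A, C, E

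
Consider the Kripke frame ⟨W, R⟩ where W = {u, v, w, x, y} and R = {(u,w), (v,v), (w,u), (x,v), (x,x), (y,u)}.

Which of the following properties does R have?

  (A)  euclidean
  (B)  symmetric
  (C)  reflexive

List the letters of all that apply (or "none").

(A) not euclidean: x R v and x R x but not v R x.
(B) not symmetric: x R v but not v R x.
(C) not reflexive: not u R u.

none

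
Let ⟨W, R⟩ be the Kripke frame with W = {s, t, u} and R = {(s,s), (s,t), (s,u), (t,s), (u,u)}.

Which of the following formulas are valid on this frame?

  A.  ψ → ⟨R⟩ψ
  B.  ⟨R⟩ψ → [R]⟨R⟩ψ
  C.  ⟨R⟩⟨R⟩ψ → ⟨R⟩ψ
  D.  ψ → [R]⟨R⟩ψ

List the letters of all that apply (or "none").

R is not reflexive: not t R t.
R is not symmetric: s R u but not u R s.
R is not transitive: t R s and s R t but not t R t.
R is not euclidean: s R t and s R u but not t R u.
(A) ψ → ⟨R⟩ψ is the dual of axiom T; it is valid on a frame exactly when R is reflexive. R is not reflexive, so not valid.
(B) ⟨R⟩ψ → [R]⟨R⟩ψ (axiom 5) characterises the euclidean frames. R is not euclidean — not valid.
(C) ⟨R⟩⟨R⟩ψ → ⟨R⟩ψ is the dual of axiom 4; it is valid on a frame exactly when R is transitive. R is not transitive, so not valid.
(D) ψ → [R]⟨R⟩ψ is axiom B; it is valid on a frame exactly when R is symmetric. R is not symmetric, so not valid.

none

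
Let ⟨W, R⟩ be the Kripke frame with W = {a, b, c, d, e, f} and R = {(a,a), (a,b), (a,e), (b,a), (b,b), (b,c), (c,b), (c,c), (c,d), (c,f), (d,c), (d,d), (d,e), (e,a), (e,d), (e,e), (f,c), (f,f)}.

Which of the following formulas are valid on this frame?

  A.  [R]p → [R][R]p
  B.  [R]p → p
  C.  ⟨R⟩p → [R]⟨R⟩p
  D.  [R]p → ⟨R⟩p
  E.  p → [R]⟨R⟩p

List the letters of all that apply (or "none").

R is reflexive: each world relates to itself.
R is symmetric: every R-edge is matched by its reverse.
R is not transitive: a R b and b R c but not a R c.
R is not euclidean: a R b and a R e but not b R e.
R is serial: every world has an R-successor.
(A) [R]p → [R][R]p is axiom 4; it is valid on a frame exactly when R is transitive. R is not transitive, so not valid.
(B) [R]p → p (axiom T) characterises the reflexive frames. R is reflexive — valid.
(C) ⟨R⟩p → [R]⟨R⟩p is axiom 5, which corresponds to the euclidean property. R is not euclidean — not valid.
(D) [R]p → ⟨R⟩p is axiom D, which corresponds to seriality. R is serial — valid.
(E) p → [R]⟨R⟩p (axiom B) characterises the symmetric frames. R is symmetric — valid.

B, D, E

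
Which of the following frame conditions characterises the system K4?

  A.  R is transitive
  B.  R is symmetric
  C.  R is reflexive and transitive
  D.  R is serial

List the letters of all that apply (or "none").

A

(A) K4 is sound and complete for exactly this class.
(B) this class determines KB, not K4.
(C) this class determines S4, not K4.
(D) this class determines D, not K4.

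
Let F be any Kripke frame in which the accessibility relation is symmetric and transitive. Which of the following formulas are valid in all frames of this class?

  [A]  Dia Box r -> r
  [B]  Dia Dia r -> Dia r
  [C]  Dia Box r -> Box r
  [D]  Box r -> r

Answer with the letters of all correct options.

A, B, C

A symmetric transitive relation is euclidean (uRv and uRw give vRu by symmetry, then vRw by transitivity).
(A) Dia Box r -> r is the dual of axiom B, which corresponds to symmetry. Every such R is symmetric — valid.
(B) Dia Dia r -> Dia r is the dual of axiom 4, which corresponds to transitivity. Every such R is transitive — valid.
(C) Dia Box r -> Box r (the dual of axiom 5) characterises the euclidean frames. Every such R is euclidean — valid.
(D) Box r -> r (axiom T) characterises the reflexive frames. Such an R need not be reflexive — not valid.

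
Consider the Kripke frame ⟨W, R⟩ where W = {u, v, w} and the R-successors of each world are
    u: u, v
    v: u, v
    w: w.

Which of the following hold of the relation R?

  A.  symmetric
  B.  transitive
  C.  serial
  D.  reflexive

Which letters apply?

A, B, C, D

(A) symmetric: every R-edge is matched by its reverse.
(B) transitive: R is closed under composition.
(C) serial: every world has an R-successor.
(D) reflexive: each world relates to itself.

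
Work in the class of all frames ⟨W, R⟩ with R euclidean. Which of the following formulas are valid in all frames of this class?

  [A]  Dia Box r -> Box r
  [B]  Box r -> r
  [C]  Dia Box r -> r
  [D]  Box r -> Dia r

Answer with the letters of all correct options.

(A) Dia Box r -> Box r is the dual of axiom 5, which corresponds to the euclidean property. Every such R is euclidean — valid.
(B) axiom T: valid iff R is reflexive. Such an R need not be reflexive — not valid.
(C) Dia Box r -> r is the dual of axiom B, which corresponds to symmetry. Such an R need not be symmetric — not valid.
(D) Box r -> Dia r (axiom D) characterises the serial frames. Such an R need not be serial — not valid.

A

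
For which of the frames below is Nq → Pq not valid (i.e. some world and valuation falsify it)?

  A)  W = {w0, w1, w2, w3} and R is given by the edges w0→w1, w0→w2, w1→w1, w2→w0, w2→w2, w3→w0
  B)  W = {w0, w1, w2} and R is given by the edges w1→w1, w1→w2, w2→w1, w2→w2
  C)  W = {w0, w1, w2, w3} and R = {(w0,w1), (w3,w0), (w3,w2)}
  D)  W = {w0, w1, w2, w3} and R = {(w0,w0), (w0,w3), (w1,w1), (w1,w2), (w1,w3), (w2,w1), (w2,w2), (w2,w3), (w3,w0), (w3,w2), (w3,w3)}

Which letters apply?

B, C

The schema Nq → Pq is axiom D; it is valid on a frame iff R is serial.
(A) R is serial (every world has an R-successor), so the schema is valid here.
(B) R is not serial (w0 has no R-successor), so the schema fails here.
(C) R is not serial (w1 has no R-successor), so the schema fails here.
(D) R is serial (every world has an R-successor), so the schema is valid here.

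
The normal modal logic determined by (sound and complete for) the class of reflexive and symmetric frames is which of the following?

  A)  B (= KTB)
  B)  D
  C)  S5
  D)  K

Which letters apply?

A

(A) B (= KTB) is determined by exactly this class.
(B) D is determined by the class of serial frames.
(C) S5 is determined by the class of reflexive, symmetric, and transitive frames.
(D) K is determined by the class of arbitrary frames.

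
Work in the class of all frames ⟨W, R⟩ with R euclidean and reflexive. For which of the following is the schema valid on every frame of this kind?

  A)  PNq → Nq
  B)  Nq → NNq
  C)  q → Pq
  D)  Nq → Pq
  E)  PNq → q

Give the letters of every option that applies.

A, B, C, D, E

A reflexive euclidean relation is also symmetric (from wRw and wRv the euclidean condition gives vRw) and hence transitive; it is an equivalence relation.
(A) PNq → Nq (the dual of axiom 5) characterises the euclidean frames. Every such R is euclidean — valid.
(B) Nq → NNq is axiom 4; it is valid on a frame exactly when R is transitive. Every such R is transitive, so valid.
(C) the dual of axiom T: valid iff R is reflexive. Every such R is reflexive — valid.
(D) Nq → Pq is axiom D; it is valid on a frame exactly when R is serial. Every such R is serial, so valid.
(E) PNq → q (the dual of axiom B) characterises the symmetric frames. Every such R is symmetric — valid.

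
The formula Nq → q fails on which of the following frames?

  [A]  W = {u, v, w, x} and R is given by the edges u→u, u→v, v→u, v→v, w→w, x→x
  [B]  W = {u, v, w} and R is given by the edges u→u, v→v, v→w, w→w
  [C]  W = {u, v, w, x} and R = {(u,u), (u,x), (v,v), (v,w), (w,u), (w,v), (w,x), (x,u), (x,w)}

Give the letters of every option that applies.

C

The schema Nq → q is axiom T; it is valid on a frame iff R is reflexive.
(A) R is reflexive (each world relates to itself), so the schema is valid here.
(B) R is reflexive (each world relates to itself), so the schema is valid here.
(C) R is not reflexive (not w R w), so the schema fails here.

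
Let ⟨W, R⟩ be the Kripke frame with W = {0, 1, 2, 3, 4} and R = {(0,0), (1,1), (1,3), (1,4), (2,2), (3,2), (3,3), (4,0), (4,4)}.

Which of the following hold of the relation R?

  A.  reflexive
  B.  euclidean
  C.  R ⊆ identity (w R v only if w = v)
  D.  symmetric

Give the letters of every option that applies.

A

(A) reflexive: each world relates to itself.
(B) not euclidean: 1 R 3 and 1 R 1 but not 3 R 1.
(C) not ⊆ identity: 1 R 3 with 1 ≠ 3.
(D) not symmetric: 1 R 3 but not 3 R 1.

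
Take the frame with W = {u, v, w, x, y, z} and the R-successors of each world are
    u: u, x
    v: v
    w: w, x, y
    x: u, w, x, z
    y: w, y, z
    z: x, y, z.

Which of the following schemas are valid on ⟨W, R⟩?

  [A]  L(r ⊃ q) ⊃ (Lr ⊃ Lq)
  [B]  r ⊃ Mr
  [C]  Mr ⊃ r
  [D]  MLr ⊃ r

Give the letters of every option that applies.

R is reflexive: each world relates to itself.
R is symmetric: every R-edge is matched by its reverse.
R is not a subset of the identity: u R x with u ≠ x.
(A) L(r ⊃ q) ⊃ (Lr ⊃ Lq) is axiom K, valid on every Kripke frame — valid.
(B) r ⊃ Mr (the dual of axiom T) characterises the reflexive frames. R is reflexive — valid.
(C) Mr ⊃ r is valid only on frames where every R-edge is a self-loop. Here R ⊄ identity — not valid.
(D) MLr ⊃ r (the dual of axiom B) characterises the symmetric frames. R is symmetric — valid.

A, B, D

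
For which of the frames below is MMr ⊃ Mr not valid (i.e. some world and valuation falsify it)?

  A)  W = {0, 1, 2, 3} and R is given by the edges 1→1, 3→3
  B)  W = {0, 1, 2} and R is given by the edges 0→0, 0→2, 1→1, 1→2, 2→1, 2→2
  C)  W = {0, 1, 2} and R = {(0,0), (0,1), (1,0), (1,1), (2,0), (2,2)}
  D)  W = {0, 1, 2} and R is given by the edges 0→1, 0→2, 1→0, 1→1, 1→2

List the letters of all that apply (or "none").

B, C, D

The schema MMr ⊃ Mr is the dual of axiom 4; it is valid on a frame iff R is transitive.
(A) R is transitive (R is closed under composition), so the schema is valid here.
(B) R is not transitive (0 R 2 and 2 R 1 but not 0 R 1), so the schema fails here.
(C) R is not transitive (2 R 0 and 0 R 1 but not 2 R 1), so the schema fails here.
(D) R is not transitive (0 R 1 and 1 R 0 but not 0 R 0), so the schema fails here.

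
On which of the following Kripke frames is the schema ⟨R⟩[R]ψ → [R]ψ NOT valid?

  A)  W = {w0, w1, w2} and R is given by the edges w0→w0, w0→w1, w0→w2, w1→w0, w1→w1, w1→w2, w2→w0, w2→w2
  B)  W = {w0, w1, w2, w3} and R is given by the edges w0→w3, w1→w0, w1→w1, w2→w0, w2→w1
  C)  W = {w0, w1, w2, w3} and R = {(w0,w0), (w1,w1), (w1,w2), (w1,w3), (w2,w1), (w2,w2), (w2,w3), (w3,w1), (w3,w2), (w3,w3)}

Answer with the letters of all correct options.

A, B

The schema ⟨R⟩[R]ψ → [R]ψ is the dual of axiom 5; it is valid on a frame iff R is euclidean.
(A) R is not euclidean (w0 R w2 and w0 R w1 but not w2 R w1), so the schema fails here.
(B) R is not euclidean (w1 R w0 and w1 R w1 but not w0 R w1), so the schema fails here.
(C) R is euclidean (any two R-successors of the same world are R-related), so the schema is valid here.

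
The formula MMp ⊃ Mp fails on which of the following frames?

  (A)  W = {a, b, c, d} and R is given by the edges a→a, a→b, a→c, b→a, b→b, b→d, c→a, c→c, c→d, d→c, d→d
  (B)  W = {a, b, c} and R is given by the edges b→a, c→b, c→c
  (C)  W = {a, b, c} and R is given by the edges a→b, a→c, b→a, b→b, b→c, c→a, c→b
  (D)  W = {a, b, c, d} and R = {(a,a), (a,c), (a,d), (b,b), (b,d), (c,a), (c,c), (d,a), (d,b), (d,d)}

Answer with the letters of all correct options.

The schema MMp ⊃ Mp is the dual of axiom 4; it is valid on a frame iff R is transitive.
(A) R is not transitive (a R b and b R d but not a R d), so the schema fails here.
(B) R is not transitive (c R b and b R a but not c R a), so the schema fails here.
(C) R is not transitive (a R b and b R a but not a R a), so the schema fails here.
(D) R is not transitive (a R d and d R b but not a R b), so the schema fails here.

A, B, C, D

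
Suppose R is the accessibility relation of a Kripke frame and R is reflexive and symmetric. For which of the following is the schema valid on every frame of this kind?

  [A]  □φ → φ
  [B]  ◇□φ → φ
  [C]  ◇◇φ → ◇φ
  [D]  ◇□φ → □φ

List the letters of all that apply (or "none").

Reflexive relations are serial.
(A) axiom T: valid iff R is reflexive. Every such R is reflexive — valid.
(B) ◇□φ → φ is the dual of axiom B; it is valid on a frame exactly when R is symmetric. Every such R is symmetric, so valid.
(C) the dual of axiom 4: valid iff R is transitive. Such an R need not be transitive — not valid.
(D) the dual of axiom 5: valid iff R is euclidean. Such an R need not be euclidean — not valid.

A, B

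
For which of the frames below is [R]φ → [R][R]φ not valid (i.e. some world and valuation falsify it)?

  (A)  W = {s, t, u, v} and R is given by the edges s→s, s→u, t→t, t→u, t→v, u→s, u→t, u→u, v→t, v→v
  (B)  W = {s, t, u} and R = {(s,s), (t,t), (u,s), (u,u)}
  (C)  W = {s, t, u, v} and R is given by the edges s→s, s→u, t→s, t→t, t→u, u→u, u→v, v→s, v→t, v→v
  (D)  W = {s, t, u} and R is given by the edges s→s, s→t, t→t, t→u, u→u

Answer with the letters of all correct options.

The schema [R]φ → [R][R]φ is axiom 4; it is valid on a frame iff R is transitive.
(A) R is not transitive (s R u and u R t but not s R t), so the schema fails here.
(B) R is transitive (R is closed under composition), so the schema is valid here.
(C) R is not transitive (s R u and u R v but not s R v), so the schema fails here.
(D) R is not transitive (s R t and t R u but not s R u), so the schema fails here.

A, C, D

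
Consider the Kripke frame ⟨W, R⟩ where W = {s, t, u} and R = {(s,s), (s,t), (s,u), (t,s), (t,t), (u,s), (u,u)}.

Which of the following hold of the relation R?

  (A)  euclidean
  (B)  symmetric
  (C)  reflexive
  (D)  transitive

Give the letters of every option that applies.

B, C

(A) not euclidean: s R t and s R u but not t R u.
(B) symmetric: every R-edge is matched by its reverse.
(C) reflexive: each world relates to itself.
(D) not transitive: t R s and s R u but not t R u.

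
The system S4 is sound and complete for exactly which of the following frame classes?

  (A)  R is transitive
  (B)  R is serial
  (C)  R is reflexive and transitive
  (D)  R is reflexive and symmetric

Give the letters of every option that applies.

C

(A) this class determines K4, not S4.
(B) this class determines D, not S4.
(C) S4 is sound and complete for exactly this class.
(D) this class determines B (= KTB), not S4.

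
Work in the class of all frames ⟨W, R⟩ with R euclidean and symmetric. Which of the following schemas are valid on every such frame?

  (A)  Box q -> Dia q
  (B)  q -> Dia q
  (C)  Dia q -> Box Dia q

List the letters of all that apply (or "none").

A symmetric euclidean relation is transitive (uRv and vRw give vRu by symmetry, then uRw by the euclidean condition, applied at v).
(A) axiom D: valid iff R is serial. Such an R need not be serial — not valid.
(B) the dual of axiom T: valid iff R is reflexive. Such an R need not be reflexive — not valid.
(C) Dia q -> Box Dia q (axiom 5) characterises the euclidean frames. Every such R is euclidean — valid.

C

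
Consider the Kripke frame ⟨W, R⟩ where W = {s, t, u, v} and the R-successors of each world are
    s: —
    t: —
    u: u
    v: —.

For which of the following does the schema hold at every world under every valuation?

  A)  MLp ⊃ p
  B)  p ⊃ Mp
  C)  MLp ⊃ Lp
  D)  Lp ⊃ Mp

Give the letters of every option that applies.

A, C

R is not reflexive: not s R s.
R is symmetric: every R-edge is matched by its reverse.
R is euclidean: any two R-successors of the same world are R-related.
R is not serial: s has no R-successor.
(A) MLp ⊃ p is the dual of axiom B, which corresponds to symmetry. R is symmetric — valid.
(B) the dual of axiom T: valid iff R is reflexive. R is not reflexive — not valid.
(C) MLp ⊃ Lp (the dual of axiom 5) characterises the euclidean frames. R is euclidean — valid.
(D) Lp ⊃ Mp is axiom D, which corresponds to seriality. R is not serial — not valid.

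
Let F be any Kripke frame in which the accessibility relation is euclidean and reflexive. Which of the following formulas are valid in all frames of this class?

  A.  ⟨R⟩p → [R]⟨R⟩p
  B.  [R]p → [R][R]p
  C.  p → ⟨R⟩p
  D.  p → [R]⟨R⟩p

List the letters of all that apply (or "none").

A reflexive euclidean relation is also symmetric (from wRw and wRv the euclidean condition gives vRw) and hence transitive; it is an equivalence relation.
(A) ⟨R⟩p → [R]⟨R⟩p (axiom 5) characterises the euclidean frames. Every such R is euclidean — valid.
(B) [R]p → [R][R]p is axiom 4, which corresponds to transitivity. Every such R is transitive — valid.
(C) p → ⟨R⟩p is the dual of axiom T, which corresponds to reflexivity. Every such R is reflexive — valid.
(D) p → [R]⟨R⟩p (axiom B) characterises the symmetric frames. Every such R is symmetric — valid.

A, B, C, D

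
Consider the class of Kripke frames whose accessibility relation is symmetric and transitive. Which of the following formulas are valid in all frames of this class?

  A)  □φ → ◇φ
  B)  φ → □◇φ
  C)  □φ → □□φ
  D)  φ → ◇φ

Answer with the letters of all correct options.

A symmetric transitive relation is euclidean (uRv and uRw give vRu by symmetry, then vRw by transitivity).
(A) axiom D: valid iff R is serial. Such an R need not be serial — not valid.
(B) axiom B: valid iff R is symmetric. Every such R is symmetric — valid.
(C) axiom 4: valid iff R is transitive. Every such R is transitive — valid.
(D) the dual of axiom T: valid iff R is reflexive. Such an R need not be reflexive — not valid.

B, C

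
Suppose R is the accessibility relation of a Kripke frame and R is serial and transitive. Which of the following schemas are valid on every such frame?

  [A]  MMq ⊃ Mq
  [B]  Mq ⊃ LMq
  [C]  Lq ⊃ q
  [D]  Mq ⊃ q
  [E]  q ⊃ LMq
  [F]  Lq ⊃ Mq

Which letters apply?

(A) MMq ⊃ Mq is the dual of axiom 4; it is valid on a frame exactly when R is transitive. Every such R is transitive, so valid.
(B) Mq ⊃ LMq is axiom 5, which corresponds to the euclidean property. Such an R need not be euclidean — not valid.
(C) Lq ⊃ q is axiom T; it is valid on a frame exactly when R is reflexive. Such an R need not be reflexive, so not valid.
(D) Mq ⊃ q is valid only on frames where every R-edge is a self-loop. Such an R need not be a subset of the identity — not valid.
(E) axiom B: valid iff R is symmetric. Such an R need not be symmetric — not valid.
(F) Lq ⊃ Mq (axiom D) characterises the serial frames. Every such R is serial — valid.

A, F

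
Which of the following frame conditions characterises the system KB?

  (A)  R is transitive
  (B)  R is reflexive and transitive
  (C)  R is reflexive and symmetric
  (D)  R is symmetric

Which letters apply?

(A) this class determines K4, not KB.
(B) this class determines S4, not KB.
(C) this class determines B (= KTB), not KB.
(D) KB is sound and complete for exactly this class.

D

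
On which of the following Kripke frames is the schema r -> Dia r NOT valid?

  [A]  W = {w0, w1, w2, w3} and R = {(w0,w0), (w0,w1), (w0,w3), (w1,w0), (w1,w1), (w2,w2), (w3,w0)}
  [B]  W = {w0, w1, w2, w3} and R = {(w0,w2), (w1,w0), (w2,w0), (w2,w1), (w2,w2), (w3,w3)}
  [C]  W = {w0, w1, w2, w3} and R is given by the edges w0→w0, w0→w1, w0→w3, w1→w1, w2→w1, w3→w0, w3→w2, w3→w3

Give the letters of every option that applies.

The schema r -> Dia r is the dual of axiom T; it is valid on a frame iff R is reflexive.
(A) R is not reflexive (not w3 R w3), so the schema fails here.
(B) R is not reflexive (not w0 R w0), so the schema fails here.
(C) R is not reflexive (not w2 R w2), so the schema fails here.

A, B, C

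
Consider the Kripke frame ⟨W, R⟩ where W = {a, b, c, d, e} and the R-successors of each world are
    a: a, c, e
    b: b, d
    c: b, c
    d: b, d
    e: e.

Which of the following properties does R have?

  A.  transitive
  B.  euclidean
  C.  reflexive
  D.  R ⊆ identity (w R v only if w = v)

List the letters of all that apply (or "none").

(A) not transitive: a R c and c R b but not a R b.
(B) not euclidean: a R c and a R a but not c R a.
(C) reflexive: each world relates to itself.
(D) not ⊆ identity: a R c with a ≠ c.

C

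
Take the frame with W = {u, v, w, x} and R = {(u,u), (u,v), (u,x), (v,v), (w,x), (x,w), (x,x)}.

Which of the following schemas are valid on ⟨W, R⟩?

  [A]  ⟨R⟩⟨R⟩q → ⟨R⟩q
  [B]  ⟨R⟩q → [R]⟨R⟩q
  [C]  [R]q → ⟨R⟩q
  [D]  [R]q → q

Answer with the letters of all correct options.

C

R is not reflexive: not w R w.
R is not transitive: u R x and x R w but not u R w.
R is not euclidean: u R v and u R u but not v R u.
R is serial: every world has an R-successor.
(A) the dual of axiom 4: valid iff R is transitive. R is not transitive — not valid.
(B) ⟨R⟩q → [R]⟨R⟩q (axiom 5) characterises the euclidean frames. R is not euclidean — not valid.
(C) axiom D: valid iff R is serial. R is serial — valid.
(D) [R]q → q is axiom T, which corresponds to reflexivity. R is not reflexive — not valid.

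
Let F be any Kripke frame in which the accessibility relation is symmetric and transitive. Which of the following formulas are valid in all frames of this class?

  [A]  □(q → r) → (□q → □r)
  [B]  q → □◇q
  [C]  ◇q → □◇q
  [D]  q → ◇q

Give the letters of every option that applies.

A symmetric transitive relation is euclidean (uRv and uRw give vRu by symmetry, then vRw by transitivity).
(A) □(q → r) → (□q → □r) is the K axiom; it holds on all frames — valid.
(B) q → □◇q is axiom B, which corresponds to symmetry. Every such R is symmetric — valid.
(C) ◇q → □◇q is axiom 5; it is valid on a frame exactly when R is euclidean. Every such R is euclidean, so valid.
(D) q → ◇q is the dual of axiom T; it is valid on a frame exactly when R is reflexive. Such an R need not be reflexive, so not valid.

A, B, C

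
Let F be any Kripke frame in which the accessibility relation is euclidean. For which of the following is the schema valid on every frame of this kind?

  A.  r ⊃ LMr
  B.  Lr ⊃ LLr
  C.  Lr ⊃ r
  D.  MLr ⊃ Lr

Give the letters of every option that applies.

D

(A) axiom B: valid iff R is symmetric. Such an R need not be symmetric — not valid.
(B) Lr ⊃ LLr is axiom 4, which corresponds to transitivity. Such an R need not be transitive — not valid.
(C) Lr ⊃ r (axiom T) characterises the reflexive frames. Such an R need not be reflexive — not valid.
(D) MLr ⊃ Lr (the dual of axiom 5) characterises the euclidean frames. Every such R is euclidean — valid.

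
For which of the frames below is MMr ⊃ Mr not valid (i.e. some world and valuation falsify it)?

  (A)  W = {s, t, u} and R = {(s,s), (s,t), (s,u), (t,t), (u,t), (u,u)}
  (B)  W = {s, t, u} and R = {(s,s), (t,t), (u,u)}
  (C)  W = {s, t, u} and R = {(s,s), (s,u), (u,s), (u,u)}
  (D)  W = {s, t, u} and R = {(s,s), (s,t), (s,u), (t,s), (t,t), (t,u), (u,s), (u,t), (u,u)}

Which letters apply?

none

The schema MMr ⊃ Mr is the dual of axiom 4; it is valid on a frame iff R is transitive.
(A) R is transitive (R is closed under composition), so the schema is valid here.
(B) R is transitive (R is closed under composition), so the schema is valid here.
(C) R is transitive (R is closed under composition), so the schema is valid here.
(D) R is transitive (R is closed under composition), so the schema is valid here.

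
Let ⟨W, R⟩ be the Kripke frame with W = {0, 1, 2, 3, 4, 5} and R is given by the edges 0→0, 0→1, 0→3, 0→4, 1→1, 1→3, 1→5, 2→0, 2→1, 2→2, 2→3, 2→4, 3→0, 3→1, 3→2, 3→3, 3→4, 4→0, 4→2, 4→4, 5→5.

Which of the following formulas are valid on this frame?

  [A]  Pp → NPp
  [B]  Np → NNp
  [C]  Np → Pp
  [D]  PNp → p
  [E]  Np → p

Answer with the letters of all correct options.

C, E

R is reflexive: each world relates to itself.
R is not symmetric: 0 R 1 but not 1 R 0.
R is not transitive: 0 R 1 and 1 R 5 but not 0 R 5.
R is not euclidean: 0 R 1 and 0 R 0 but not 1 R 0.
R is serial: every world has an R-successor.
(A) axiom 5: valid iff R is euclidean. R is not euclidean — not valid.
(B) Np → NNp (axiom 4) characterises the transitive frames. R is not transitive — not valid.
(C) Np → Pp (axiom D) characterises the serial frames. R is serial — valid.
(D) PNp → p is the dual of axiom B; it is valid on a frame exactly when R is symmetric. R is not symmetric, so not valid.
(E) Np → p (axiom T) characterises the reflexive frames. R is reflexive — valid.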